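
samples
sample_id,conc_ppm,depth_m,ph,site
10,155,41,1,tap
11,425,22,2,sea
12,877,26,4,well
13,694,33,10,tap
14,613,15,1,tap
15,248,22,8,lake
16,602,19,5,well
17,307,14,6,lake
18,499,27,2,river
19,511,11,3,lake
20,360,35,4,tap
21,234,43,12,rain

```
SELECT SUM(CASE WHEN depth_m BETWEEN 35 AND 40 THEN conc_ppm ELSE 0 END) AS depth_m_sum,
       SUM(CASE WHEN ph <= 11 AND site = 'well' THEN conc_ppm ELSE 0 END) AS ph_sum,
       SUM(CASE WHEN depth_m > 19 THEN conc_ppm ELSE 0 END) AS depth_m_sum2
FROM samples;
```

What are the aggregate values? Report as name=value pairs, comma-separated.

depth_m_sum=360, ph_sum=1479, depth_m_sum2=3492

[depth_m_sum: depth_m BETWEEN 35 AND 40]
sample_id=10: ✗
sample_id=11: ✗
sample_id=12: ✗
sample_id=13: ✗
sample_id=14: ✗
sample_id=15: ✗
sample_id=16: ✗
sample_id=17: ✗
sample_id=18: ✗
sample_id=19: ✗
sample_id=20: ✓ → 360
sample_id=21: ✗
depth_m_sum = 360
—
[ph_sum: ph <= 11 AND site = 'well']
sample_id=10: ✗
sample_id=11: ✗
sample_id=12: ✓ → 877
sample_id=13: ✗
sample_id=14: ✗
sample_id=15: ✗
sample_id=16: ✓ → 602
sample_id=17: ✗
sample_id=18: ✗
sample_id=19: ✗
sample_id=20: ✗
sample_id=21: ✗
ph_sum = 877 + 602 = 1479
—
[depth_m_sum2: depth_m > 19]
sample_id=10: ✓ → 155
sample_id=11: ✓ → 425
sample_id=12: ✓ → 877
sample_id=13: ✓ → 694
sample_id=14: ✗
sample_id=15: ✓ → 248
sample_id=16: ✗
sample_id=17: ✗
sample_id=18: ✓ → 499
sample_id=19: ✗
sample_id=20: ✓ → 360
sample_id=21: ✓ → 234
depth_m_sum2 = 155 + 425 + 877 + 694 + 248 + 499 + 360 + 234 = 3492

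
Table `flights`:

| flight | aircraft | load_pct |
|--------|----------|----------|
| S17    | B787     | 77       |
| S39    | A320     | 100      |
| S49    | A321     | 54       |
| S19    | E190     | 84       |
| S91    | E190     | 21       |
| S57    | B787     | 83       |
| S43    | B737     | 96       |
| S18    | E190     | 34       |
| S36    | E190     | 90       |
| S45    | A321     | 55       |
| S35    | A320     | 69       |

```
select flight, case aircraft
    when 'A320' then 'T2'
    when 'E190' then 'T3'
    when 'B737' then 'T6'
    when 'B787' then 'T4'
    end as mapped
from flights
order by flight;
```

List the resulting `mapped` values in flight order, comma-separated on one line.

T4, T3, T3, T2, T3, T2, T6, NULL, NULL, T4, T3

flight=S17: aircraft='B787' → T4
flight=S18: aircraft='E190' → T3
flight=S19: aircraft='E190' → T3
flight=S35: aircraft='A320' → T2
flight=S36: aircraft='E190' → T3
flight=S39: aircraft='A320' → T2
flight=S43: aircraft='B737' → T6
flight=S45: (no match → NULL) → NULL
flight=S49: (no match → NULL) → NULL
flight=S57: aircraft='B787' → T4
flight=S91: aircraft='E190' → T3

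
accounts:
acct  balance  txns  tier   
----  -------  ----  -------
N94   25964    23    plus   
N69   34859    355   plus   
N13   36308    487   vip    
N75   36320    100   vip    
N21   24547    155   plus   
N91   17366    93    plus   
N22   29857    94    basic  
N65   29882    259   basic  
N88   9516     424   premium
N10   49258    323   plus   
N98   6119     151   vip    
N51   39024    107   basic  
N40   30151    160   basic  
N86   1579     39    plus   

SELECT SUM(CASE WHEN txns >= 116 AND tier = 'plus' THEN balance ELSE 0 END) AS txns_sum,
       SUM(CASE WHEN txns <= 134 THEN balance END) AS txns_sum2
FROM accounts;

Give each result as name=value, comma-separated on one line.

[txns_sum: txns >= 116 AND tier = 'plus']
acct=N94: ✗
acct=N69: ✓ → 34859
acct=N13: ✗
acct=N75: ✗
acct=N21: ✓ → 24547
acct=N91: ✗
acct=N22: ✗
acct=N65: ✗
acct=N88: ✗
acct=N10: ✓ → 49258
acct=N98: ✗
acct=N51: ✗
acct=N40: ✗
acct=N86: ✗
txns_sum = 34859 + 24547 + 49258 = 108664
—
[txns_sum2: txns <= 134]
acct=N94: ✓ → 25964
acct=N69: ✗
acct=N13: ✗
acct=N75: ✓ → 36320
acct=N21: ✗
acct=N91: ✓ → 17366
acct=N22: ✓ → 29857
acct=N65: ✗
acct=N88: ✗
acct=N10: ✗
acct=N98: ✗
acct=N51: ✓ → 39024
acct=N40: ✗
acct=N86: ✓ → 1579
txns_sum2 = 25964 + 36320 + 17366 + 29857 + 39024 + 1579 = 150110

txns_sum=108664, txns_sum2=150110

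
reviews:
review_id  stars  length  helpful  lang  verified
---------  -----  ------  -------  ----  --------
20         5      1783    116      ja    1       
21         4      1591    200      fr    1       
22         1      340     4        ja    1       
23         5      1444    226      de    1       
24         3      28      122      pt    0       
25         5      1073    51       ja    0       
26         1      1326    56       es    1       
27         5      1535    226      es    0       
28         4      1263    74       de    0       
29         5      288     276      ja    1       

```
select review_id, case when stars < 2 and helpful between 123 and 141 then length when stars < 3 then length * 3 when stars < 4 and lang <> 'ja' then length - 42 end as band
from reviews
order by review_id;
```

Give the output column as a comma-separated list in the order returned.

NULL, NULL, 1020, NULL, -14, NULL, 3978, NULL, NULL, NULL

review_id=20: (no match → NULL) → NULL
review_id=21: (no match → NULL) → NULL
review_id=22: stars < 3 → 1020
review_id=23: (no match → NULL) → NULL
review_id=24: stars < 4 and lang <> 'ja' → -14
review_id=25: (no match → NULL) → NULL
review_id=26: stars < 3 → 3978
review_id=27: (no match → NULL) → NULL
review_id=28: (no match → NULL) → NULL
review_id=29: (no match → NULL) → NULL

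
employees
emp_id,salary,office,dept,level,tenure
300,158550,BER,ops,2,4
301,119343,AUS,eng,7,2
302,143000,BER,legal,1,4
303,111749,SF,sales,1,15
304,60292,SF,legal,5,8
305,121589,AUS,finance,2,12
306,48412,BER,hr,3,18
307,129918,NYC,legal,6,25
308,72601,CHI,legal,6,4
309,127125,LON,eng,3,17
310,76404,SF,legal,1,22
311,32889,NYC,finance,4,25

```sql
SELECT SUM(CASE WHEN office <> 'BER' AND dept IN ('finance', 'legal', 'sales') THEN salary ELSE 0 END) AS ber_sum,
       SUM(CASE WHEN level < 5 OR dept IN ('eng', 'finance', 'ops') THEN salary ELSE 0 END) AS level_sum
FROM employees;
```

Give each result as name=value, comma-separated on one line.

[ber_sum: office <> 'BER' AND dept IN ('finance', 'legal', 'sales')]
emp_id=300: ✗
emp_id=301: ✗
emp_id=302: ✗
emp_id=303: ✓ → 111749
emp_id=304: ✓ → 60292
emp_id=305: ✓ → 121589
emp_id=306: ✗
emp_id=307: ✓ → 129918
emp_id=308: ✓ → 72601
emp_id=309: ✗
emp_id=310: ✓ → 76404
emp_id=311: ✓ → 32889
ber_sum = 111749 + 60292 + 121589 + 129918 + 72601 + 76404 + 32889 = 605442
—
[level_sum: level < 5 OR dept IN ('eng', 'finance', 'ops')]
emp_id=300: ✓ → 158550
emp_id=301: ✓ → 119343
emp_id=302: ✓ → 143000
emp_id=303: ✓ → 111749
emp_id=304: ✗
emp_id=305: ✓ → 121589
emp_id=306: ✓ → 48412
emp_id=307: ✗
emp_id=308: ✗
emp_id=309: ✓ → 127125
emp_id=310: ✓ → 76404
emp_id=311: ✓ → 32889
level_sum = 158550 + 119343 + 143000 + 111749 + 121589 + 48412 + 127125 + 76404 + 32889 = 939061

ber_sum=605442, level_sum=939061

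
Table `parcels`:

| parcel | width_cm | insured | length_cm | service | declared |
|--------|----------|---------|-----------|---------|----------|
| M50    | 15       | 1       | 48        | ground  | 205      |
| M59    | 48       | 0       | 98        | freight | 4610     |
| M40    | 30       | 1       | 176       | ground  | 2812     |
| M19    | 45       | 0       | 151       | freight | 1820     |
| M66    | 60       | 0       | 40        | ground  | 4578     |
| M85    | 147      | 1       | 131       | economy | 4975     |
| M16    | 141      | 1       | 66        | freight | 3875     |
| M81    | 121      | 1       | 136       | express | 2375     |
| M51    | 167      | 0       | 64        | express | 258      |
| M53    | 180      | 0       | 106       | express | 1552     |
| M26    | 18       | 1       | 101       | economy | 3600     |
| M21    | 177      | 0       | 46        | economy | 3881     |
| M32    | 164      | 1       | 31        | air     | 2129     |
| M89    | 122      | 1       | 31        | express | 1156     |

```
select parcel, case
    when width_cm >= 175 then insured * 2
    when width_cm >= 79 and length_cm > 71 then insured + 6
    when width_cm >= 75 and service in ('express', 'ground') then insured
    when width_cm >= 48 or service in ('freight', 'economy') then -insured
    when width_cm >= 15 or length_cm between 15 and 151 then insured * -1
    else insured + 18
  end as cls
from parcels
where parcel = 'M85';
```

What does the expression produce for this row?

parcel = M85: width_cm=147, insured=1, length_cm=131, service=economy, declared=4975.
width_cm >= 175 → false
width_cm >= 79 and length_cm > 71 → true → 7

7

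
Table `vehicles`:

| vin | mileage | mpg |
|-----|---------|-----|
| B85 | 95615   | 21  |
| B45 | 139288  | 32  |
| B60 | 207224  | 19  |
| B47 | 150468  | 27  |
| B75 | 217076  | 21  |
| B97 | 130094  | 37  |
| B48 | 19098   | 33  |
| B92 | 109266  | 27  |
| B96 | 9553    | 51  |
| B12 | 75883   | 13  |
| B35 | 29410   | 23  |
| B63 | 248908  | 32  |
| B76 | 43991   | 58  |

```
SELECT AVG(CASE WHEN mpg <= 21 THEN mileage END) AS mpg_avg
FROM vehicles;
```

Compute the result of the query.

148949.5

vin=B85: ✓ → 95615
vin=B45: ✗
vin=B60: ✓ → 207224
vin=B47: ✗
vin=B75: ✓ → 217076
vin=B97: ✗
vin=B48: ✗
vin=B92: ✗
vin=B96: ✗
vin=B12: ✓ → 75883
vin=B35: ✗
vin=B63: ✗
vin=B76: ✗
mpg_avg = (95615 + 207224 + 217076 + 75883) / 4 = 148949.5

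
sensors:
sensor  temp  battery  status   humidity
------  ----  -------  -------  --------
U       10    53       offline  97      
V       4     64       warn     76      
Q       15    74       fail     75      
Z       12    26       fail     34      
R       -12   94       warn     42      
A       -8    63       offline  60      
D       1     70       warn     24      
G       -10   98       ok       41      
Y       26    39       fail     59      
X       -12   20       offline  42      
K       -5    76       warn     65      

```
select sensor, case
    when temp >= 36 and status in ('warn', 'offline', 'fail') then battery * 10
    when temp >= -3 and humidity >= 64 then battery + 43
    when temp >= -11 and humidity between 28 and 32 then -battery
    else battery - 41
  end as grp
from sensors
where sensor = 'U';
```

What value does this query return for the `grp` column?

96

sensor = U: temp=10, battery=53, status=offline, humidity=97.
temp >= 36 and status in ('warn', 'offline', 'fail') → false
temp >= -3 and humidity >= 64 → true → 96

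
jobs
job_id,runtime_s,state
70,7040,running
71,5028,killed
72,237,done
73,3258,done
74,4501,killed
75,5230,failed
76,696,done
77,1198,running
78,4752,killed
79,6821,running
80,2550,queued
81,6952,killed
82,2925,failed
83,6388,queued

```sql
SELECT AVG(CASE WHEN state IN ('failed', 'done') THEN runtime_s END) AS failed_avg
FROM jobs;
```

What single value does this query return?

2469.2

job_id=70: ✗
job_id=71: ✗
job_id=72: ✓ → 237
job_id=73: ✓ → 3258
job_id=74: ✗
job_id=75: ✓ → 5230
job_id=76: ✓ → 696
job_id=77: ✗
job_id=78: ✗
job_id=79: ✗
job_id=80: ✗
job_id=81: ✗
job_id=82: ✓ → 2925
job_id=83: ✗
failed_avg = (237 + 3258 + 5230 + 696 + 2925) / 5 = 2469.2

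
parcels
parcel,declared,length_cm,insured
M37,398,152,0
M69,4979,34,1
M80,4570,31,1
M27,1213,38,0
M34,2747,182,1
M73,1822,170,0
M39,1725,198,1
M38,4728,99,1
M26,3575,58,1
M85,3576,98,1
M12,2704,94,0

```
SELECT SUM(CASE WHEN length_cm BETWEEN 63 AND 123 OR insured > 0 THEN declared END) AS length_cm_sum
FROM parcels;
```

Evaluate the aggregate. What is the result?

parcel=M37: ✗
parcel=M69: ✓ → 4979
parcel=M80: ✓ → 4570
parcel=M27: ✗
parcel=M34: ✓ → 2747
parcel=M73: ✗
parcel=M39: ✓ → 1725
parcel=M38: ✓ → 4728
parcel=M26: ✓ → 3575
parcel=M85: ✓ → 3576
parcel=M12: ✓ → 2704
length_cm_sum = 4979 + 4570 + 2747 + 1725 + 4728 + 3575 + 3576 + 2704 = 28604

28604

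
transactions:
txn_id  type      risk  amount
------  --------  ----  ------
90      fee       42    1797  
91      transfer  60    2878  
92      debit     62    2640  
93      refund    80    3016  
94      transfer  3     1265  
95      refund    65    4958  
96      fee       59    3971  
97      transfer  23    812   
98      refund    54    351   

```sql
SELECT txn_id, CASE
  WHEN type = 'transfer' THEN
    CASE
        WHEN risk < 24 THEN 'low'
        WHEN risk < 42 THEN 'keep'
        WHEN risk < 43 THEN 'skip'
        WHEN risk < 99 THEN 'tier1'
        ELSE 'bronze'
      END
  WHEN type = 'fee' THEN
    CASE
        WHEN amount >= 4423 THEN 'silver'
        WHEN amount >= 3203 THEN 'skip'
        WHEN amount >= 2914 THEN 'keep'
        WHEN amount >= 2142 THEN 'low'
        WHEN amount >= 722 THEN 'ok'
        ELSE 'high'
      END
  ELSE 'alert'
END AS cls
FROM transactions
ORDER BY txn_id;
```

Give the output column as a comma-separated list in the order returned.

txn_id=90: type='fee' → inner[amount >= 722] → ok
txn_id=91: type='transfer' → inner[risk < 99] → tier1
txn_id=92: type='debit' → outer ELSE → alert
txn_id=93: type='refund' → outer ELSE → alert
txn_id=94: type='transfer' → inner[risk < 24] → low
txn_id=95: type='refund' → outer ELSE → alert
txn_id=96: type='fee' → inner[amount >= 3203] → skip
txn_id=97: type='transfer' → inner[risk < 24] → low
txn_id=98: type='refund' → outer ELSE → alert

ok, tier1, alert, alert, low, alert, skip, low, alert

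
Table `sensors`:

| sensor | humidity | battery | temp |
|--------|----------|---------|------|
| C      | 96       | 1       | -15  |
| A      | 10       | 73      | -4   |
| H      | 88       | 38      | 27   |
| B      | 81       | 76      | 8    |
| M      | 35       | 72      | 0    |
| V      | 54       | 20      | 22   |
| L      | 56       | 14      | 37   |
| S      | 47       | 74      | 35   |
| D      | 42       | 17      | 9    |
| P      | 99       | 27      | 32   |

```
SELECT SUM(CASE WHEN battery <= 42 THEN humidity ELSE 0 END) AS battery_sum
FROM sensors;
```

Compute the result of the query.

435

sensor=C: ✓ → 96
sensor=A: ✗
sensor=H: ✓ → 88
sensor=B: ✗
sensor=M: ✗
sensor=V: ✓ → 54
sensor=L: ✓ → 56
sensor=S: ✗
sensor=D: ✓ → 42
sensor=P: ✓ → 99
battery_sum = 96 + 88 + 54 + 56 + 42 + 99 = 435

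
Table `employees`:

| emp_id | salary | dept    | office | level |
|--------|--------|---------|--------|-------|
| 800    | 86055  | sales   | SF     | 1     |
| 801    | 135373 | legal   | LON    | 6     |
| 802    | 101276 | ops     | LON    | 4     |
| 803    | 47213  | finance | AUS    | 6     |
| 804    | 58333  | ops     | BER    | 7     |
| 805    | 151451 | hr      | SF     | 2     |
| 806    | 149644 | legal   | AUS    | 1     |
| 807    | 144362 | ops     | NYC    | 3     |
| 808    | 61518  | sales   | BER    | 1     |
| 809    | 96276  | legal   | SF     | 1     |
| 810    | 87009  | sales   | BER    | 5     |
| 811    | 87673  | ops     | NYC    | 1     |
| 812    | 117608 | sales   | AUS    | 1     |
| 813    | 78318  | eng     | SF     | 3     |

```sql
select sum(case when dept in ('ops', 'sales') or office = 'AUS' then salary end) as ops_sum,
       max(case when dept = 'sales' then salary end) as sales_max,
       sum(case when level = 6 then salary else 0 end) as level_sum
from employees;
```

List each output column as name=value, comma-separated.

ops_sum=940691, sales_max=117608, level_sum=182586

[ops_sum: dept in ('ops', 'sales') or office = 'AUS']
emp_id=800: ✓ → 86055
emp_id=801: ✗
emp_id=802: ✓ → 101276
emp_id=803: ✓ → 47213
emp_id=804: ✓ → 58333
emp_id=805: ✗
emp_id=806: ✓ → 149644
emp_id=807: ✓ → 144362
emp_id=808: ✓ → 61518
emp_id=809: ✗
emp_id=810: ✓ → 87009
emp_id=811: ✓ → 87673
emp_id=812: ✓ → 117608
emp_id=813: ✗
ops_sum = 86055 + 101276 + 47213 + 58333 + 149644 + 144362 + 61518 + 87009 + 87673 + 117608 = 940691
—
[sales_max: dept = 'sales']
emp_id=800: ✓ → 86055
emp_id=801: ✗
emp_id=802: ✗
emp_id=803: ✗
emp_id=804: ✗
emp_id=805: ✗
emp_id=806: ✗
emp_id=807: ✗
emp_id=808: ✓ → 61518
emp_id=809: ✗
emp_id=810: ✓ → 87009
emp_id=811: ✗
emp_id=812: ✓ → 117608
emp_id=813: ✗
sales_max = MAX(86055, 61518, 87009, 117608) = 117608
—
[level_sum: level = 6]
emp_id=800: ✗
emp_id=801: ✓ → 135373
emp_id=802: ✗
emp_id=803: ✓ → 47213
emp_id=804: ✗
emp_id=805: ✗
emp_id=806: ✗
emp_id=807: ✗
emp_id=808: ✗
emp_id=809: ✗
emp_id=810: ✗
emp_id=811: ✗
emp_id=812: ✗
emp_id=813: ✗
level_sum = 135373 + 47213 = 182586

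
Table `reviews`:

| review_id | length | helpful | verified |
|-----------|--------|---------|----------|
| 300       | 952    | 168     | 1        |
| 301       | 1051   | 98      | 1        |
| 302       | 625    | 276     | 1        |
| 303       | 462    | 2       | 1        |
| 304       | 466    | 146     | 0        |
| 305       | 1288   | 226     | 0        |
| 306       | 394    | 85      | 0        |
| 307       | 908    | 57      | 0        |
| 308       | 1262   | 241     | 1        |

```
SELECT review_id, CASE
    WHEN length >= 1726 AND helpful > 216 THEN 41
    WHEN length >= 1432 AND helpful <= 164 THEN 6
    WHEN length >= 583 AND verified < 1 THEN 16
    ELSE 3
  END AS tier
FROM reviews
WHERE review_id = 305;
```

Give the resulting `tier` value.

16

review_id = 305: length=1288, helpful=226, verified=0.
length >= 1726 AND helpful > 216 → false
length >= 1432 AND helpful <= 164 → false
length >= 583 AND verified < 1 → true → 16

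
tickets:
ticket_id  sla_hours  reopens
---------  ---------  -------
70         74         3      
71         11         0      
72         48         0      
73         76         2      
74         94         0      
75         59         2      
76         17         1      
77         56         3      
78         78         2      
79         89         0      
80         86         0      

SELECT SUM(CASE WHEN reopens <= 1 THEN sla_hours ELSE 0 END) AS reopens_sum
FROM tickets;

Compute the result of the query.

ticket_id=70: ✗
ticket_id=71: ✓ → 11
ticket_id=72: ✓ → 48
ticket_id=73: ✗
ticket_id=74: ✓ → 94
ticket_id=75: ✗
ticket_id=76: ✓ → 17
ticket_id=77: ✗
ticket_id=78: ✗
ticket_id=79: ✓ → 89
ticket_id=80: ✓ → 86
reopens_sum = 11 + 48 + 94 + 17 + 89 + 86 = 345

345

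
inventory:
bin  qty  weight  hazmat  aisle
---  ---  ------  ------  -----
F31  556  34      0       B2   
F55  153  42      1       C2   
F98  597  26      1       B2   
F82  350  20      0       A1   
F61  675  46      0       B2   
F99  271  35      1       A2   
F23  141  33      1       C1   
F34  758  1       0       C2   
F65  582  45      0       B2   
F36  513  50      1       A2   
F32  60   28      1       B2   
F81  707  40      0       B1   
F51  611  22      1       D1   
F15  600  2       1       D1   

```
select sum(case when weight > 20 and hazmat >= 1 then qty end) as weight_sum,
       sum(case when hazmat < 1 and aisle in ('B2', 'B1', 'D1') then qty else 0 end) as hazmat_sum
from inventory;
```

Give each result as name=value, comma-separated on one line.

weight_sum=2346, hazmat_sum=2520

[weight_sum: weight > 20 and hazmat >= 1]
bin=F31: ✗
bin=F55: ✓ → 153
bin=F98: ✓ → 597
bin=F82: ✗
bin=F61: ✗
bin=F99: ✓ → 271
bin=F23: ✓ → 141
bin=F34: ✗
bin=F65: ✗
bin=F36: ✓ → 513
bin=F32: ✓ → 60
bin=F81: ✗
bin=F51: ✓ → 611
bin=F15: ✗
weight_sum = 153 + 597 + 271 + 141 + 513 + 60 + 611 = 2346
—
[hazmat_sum: hazmat < 1 and aisle in ('B2', 'B1', 'D1')]
bin=F31: ✓ → 556
bin=F55: ✗
bin=F98: ✗
bin=F82: ✗
bin=F61: ✓ → 675
bin=F99: ✗
bin=F23: ✗
bin=F34: ✗
bin=F65: ✓ → 582
bin=F36: ✗
bin=F32: ✗
bin=F81: ✓ → 707
bin=F51: ✗
bin=F15: ✗
hazmat_sum = 556 + 675 + 582 + 707 = 2520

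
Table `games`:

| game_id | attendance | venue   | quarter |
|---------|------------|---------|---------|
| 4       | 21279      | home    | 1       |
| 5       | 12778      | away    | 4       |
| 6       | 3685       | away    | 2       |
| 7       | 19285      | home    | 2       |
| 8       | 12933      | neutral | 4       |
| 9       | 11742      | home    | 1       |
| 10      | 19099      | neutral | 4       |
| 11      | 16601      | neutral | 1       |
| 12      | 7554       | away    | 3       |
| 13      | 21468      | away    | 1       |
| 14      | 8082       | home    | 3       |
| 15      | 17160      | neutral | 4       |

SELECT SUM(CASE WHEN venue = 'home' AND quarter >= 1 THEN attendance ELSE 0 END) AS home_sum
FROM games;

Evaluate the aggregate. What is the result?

60388

game_id=4: ✓ → 21279
game_id=5: ✗
game_id=6: ✗
game_id=7: ✓ → 19285
game_id=8: ✗
game_id=9: ✓ → 11742
game_id=10: ✗
game_id=11: ✗
game_id=12: ✗
game_id=13: ✗
game_id=14: ✓ → 8082
game_id=15: ✗
home_sum = 21279 + 19285 + 11742 + 8082 = 60388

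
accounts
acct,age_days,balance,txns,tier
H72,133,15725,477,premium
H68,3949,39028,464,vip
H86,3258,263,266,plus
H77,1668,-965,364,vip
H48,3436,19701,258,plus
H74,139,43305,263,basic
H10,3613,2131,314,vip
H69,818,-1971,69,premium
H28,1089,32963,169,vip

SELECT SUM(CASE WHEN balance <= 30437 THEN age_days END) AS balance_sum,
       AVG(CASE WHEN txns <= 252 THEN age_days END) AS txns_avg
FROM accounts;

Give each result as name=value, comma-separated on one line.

[balance_sum: balance <= 30437]
acct=H72: ✓ → 133
acct=H68: ✗
acct=H86: ✓ → 3258
acct=H77: ✓ → 1668
acct=H48: ✓ → 3436
acct=H74: ✗
acct=H10: ✓ → 3613
acct=H69: ✓ → 818
acct=H28: ✗
balance_sum = 133 + 3258 + 1668 + 3436 + 3613 + 818 = 12926
—
[txns_avg: txns <= 252]
acct=H72: ✗
acct=H68: ✗
acct=H86: ✗
acct=H77: ✗
acct=H48: ✗
acct=H74: ✗
acct=H10: ✗
acct=H69: ✓ → 818
acct=H28: ✓ → 1089
txns_avg = (818 + 1089) / 2 = 953.5

balance_sum=12926, txns_avg=953.5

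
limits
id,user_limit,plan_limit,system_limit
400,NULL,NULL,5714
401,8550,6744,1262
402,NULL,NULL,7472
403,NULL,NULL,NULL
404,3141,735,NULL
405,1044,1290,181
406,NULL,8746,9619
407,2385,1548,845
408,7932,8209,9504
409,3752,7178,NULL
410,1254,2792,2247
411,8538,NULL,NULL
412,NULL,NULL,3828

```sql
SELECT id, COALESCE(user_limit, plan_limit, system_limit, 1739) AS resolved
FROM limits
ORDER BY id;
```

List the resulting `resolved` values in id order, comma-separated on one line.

5714, 8550, 7472, 1739, 3141, 1044, 8746, 2385, 7932, 3752, 1254, 8538, 3828

id=400: user_limit=NULL, plan_limit=NULL, system_limit=5714 → 5714
id=401: user_limit=8550 → 8550
id=402: user_limit=NULL, plan_limit=NULL, system_limit=7472 → 7472
id=403: user_limit=NULL, plan_limit=NULL, system_limit=NULL, → literal 1739 → 1739
id=404: user_limit=3141 → 3141
id=405: user_limit=1044 → 1044
id=406: user_limit=NULL, plan_limit=8746 → 8746
id=407: user_limit=2385 → 2385
id=408: user_limit=7932 → 7932
id=409: user_limit=3752 → 3752
id=410: user_limit=1254 → 1254
id=411: user_limit=8538 → 8538
id=412: user_limit=NULL, plan_limit=NULL, system_limit=3828 → 3828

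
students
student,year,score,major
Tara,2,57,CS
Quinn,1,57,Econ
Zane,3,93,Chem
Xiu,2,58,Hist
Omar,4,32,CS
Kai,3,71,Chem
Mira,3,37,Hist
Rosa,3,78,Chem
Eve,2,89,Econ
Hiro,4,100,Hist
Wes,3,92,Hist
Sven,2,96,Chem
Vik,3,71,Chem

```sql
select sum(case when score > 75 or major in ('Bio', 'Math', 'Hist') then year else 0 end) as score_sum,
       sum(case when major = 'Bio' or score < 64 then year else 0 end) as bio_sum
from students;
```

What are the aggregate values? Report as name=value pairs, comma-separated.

[score_sum: score > 75 or major in ('Bio', 'Math', 'Hist')]
student=Tara: ✗
student=Quinn: ✗
student=Zane: ✓ → 3
student=Xiu: ✓ → 2
student=Omar: ✗
student=Kai: ✗
student=Mira: ✓ → 3
student=Rosa: ✓ → 3
student=Eve: ✓ → 2
student=Hiro: ✓ → 4
student=Wes: ✓ → 3
student=Sven: ✓ → 2
student=Vik: ✗
score_sum = 3 + 2 + 3 + 3 + 2 + 4 + 3 + 2 = 22
—
[bio_sum: major = 'Bio' or score < 64]
student=Tara: ✓ → 2
student=Quinn: ✓ → 1
student=Zane: ✗
student=Xiu: ✓ → 2
student=Omar: ✓ → 4
student=Kai: ✗
student=Mira: ✓ → 3
student=Rosa: ✗
student=Eve: ✗
student=Hiro: ✗
student=Wes: ✗
student=Sven: ✗
student=Vik: ✗
bio_sum = 2 + 1 + 2 + 4 + 3 = 12

score_sum=22, bio_sum=12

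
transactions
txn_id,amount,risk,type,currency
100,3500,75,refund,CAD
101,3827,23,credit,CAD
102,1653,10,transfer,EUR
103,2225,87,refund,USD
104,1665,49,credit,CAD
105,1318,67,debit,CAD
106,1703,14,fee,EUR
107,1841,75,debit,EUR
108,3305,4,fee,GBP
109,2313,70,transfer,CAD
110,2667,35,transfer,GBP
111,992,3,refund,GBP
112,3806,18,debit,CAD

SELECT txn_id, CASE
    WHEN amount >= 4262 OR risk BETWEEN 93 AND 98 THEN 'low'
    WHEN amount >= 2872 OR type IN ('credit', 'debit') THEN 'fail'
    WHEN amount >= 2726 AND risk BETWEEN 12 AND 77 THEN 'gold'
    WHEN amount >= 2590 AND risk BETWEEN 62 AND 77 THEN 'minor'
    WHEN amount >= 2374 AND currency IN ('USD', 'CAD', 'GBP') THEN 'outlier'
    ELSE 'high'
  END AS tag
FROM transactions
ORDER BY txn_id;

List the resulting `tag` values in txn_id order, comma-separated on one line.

fail, fail, high, high, fail, fail, high, fail, fail, high, outlier, high, fail

txn_id=100: amount >= 2872 OR type IN ('credit', 'debit') → fail
txn_id=101: amount >= 2872 OR type IN ('credit', 'debit') → fail
txn_id=102: ELSE → high
txn_id=103: ELSE → high
txn_id=104: amount >= 2872 OR type IN ('credit', 'debit') → fail
txn_id=105: amount >= 2872 OR type IN ('credit', 'debit') → fail
txn_id=106: ELSE → high
txn_id=107: amount >= 2872 OR type IN ('credit', 'debit') → fail
txn_id=108: amount >= 2872 OR type IN ('credit', 'debit') → fail
txn_id=109: ELSE → high
txn_id=110: amount >= 2374 AND currency IN ('USD', 'CAD', 'GBP') → outlier
txn_id=111: ELSE → high
txn_id=112: amount >= 2872 OR type IN ('credit', 'debit') → fail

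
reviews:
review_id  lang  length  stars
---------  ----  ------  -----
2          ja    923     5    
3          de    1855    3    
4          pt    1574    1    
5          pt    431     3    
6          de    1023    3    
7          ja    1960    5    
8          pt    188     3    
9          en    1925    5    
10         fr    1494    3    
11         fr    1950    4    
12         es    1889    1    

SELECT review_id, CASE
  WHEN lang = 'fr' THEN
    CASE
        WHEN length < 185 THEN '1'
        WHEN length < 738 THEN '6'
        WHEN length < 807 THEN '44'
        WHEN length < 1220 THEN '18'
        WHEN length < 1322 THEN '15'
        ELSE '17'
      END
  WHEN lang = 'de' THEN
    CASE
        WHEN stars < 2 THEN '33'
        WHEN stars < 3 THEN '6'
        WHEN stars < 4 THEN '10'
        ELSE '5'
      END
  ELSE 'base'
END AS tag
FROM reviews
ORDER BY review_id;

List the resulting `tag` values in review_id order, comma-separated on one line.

review_id=2: lang='ja' → outer ELSE → base
review_id=3: lang='de' → inner[stars < 4] → 10
review_id=4: lang='pt' → outer ELSE → base
review_id=5: lang='pt' → outer ELSE → base
review_id=6: lang='de' → inner[stars < 4] → 10
review_id=7: lang='ja' → outer ELSE → base
review_id=8: lang='pt' → outer ELSE → base
review_id=9: lang='en' → outer ELSE → base
review_id=10: lang='fr' → inner[ELSE] → 17
review_id=11: lang='fr' → inner[ELSE] → 17
review_id=12: lang='es' → outer ELSE → base

base, 10, base, base, 10, base, base, base, 17, 17, base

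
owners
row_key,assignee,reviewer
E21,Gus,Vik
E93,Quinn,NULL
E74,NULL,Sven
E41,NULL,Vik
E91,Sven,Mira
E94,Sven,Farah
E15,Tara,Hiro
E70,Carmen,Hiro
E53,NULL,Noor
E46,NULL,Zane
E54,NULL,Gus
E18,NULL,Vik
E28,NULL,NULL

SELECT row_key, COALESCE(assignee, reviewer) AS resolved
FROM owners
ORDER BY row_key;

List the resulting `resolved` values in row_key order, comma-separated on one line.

Tara, Vik, Gus, NULL, Vik, Zane, Noor, Gus, Carmen, Sven, Sven, Quinn, Sven

row_key=E15: assignee=Tara → Tara
row_key=E18: assignee=NULL, reviewer=Vik → Vik
row_key=E21: assignee=Gus → Gus
row_key=E28: assignee=NULL, reviewer=NULL (all NULL) → NULL
row_key=E41: assignee=NULL, reviewer=Vik → Vik
row_key=E46: assignee=NULL, reviewer=Zane → Zane
row_key=E53: assignee=NULL, reviewer=Noor → Noor
row_key=E54: assignee=NULL, reviewer=Gus → Gus
row_key=E70: assignee=Carmen → Carmen
row_key=E74: assignee=NULL, reviewer=Sven → Sven
row_key=E91: assignee=Sven → Sven
row_key=E93: assignee=Quinn → Quinn
row_key=E94: assignee=Sven → Sven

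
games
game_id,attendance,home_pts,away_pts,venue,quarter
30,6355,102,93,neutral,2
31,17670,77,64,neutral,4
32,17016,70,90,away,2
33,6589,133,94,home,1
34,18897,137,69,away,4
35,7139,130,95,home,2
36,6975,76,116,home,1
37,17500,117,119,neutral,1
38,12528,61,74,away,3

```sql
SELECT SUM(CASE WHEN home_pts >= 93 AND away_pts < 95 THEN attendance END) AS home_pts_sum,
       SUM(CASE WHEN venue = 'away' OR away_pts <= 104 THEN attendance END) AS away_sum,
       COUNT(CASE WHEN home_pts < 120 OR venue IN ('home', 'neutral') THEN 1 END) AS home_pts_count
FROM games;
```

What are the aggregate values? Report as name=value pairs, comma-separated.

home_pts_sum=31841, away_sum=86194, home_pts_count=8

[home_pts_sum: home_pts >= 93 AND away_pts < 95]
game_id=30: ✓ → 6355
game_id=31: ✗
game_id=32: ✗
game_id=33: ✓ → 6589
game_id=34: ✓ → 18897
game_id=35: ✗
game_id=36: ✗
game_id=37: ✗
game_id=38: ✗
home_pts_sum = 6355 + 6589 + 18897 = 31841
—
[away_sum: venue = 'away' OR away_pts <= 104]
game_id=30: ✓ → 6355
game_id=31: ✓ → 17670
game_id=32: ✓ → 17016
game_id=33: ✓ → 6589
game_id=34: ✓ → 18897
game_id=35: ✓ → 7139
game_id=36: ✗
game_id=37: ✗
game_id=38: ✓ → 12528
away_sum = 6355 + 17670 + 17016 + 6589 + 18897 + 7139 + 12528 = 86194
—
[home_pts_count: home_pts < 120 OR venue IN ('home', 'neutral')]
game_id=30: ✓ → 1
game_id=31: ✓ → 1
game_id=32: ✓ → 1
game_id=33: ✓ → 1
game_id=34: ✗
game_id=35: ✓ → 1
game_id=36: ✓ → 1
game_id=37: ✓ → 1
game_id=38: ✓ → 1
home_pts_count = COUNT(1, 1, 1, 1, 1, 1, 1, 1) = 8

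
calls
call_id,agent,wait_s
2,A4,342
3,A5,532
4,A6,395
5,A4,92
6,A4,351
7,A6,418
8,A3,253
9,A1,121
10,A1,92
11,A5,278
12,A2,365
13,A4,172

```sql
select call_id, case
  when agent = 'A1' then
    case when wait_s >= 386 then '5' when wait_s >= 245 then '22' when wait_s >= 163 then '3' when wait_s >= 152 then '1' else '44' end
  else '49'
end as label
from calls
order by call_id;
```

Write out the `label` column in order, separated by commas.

49, 49, 49, 49, 49, 49, 49, 44, 44, 49, 49, 49

call_id=2: agent='A4' → outer ELSE → 49
call_id=3: agent='A5' → outer ELSE → 49
call_id=4: agent='A6' → outer ELSE → 49
call_id=5: agent='A4' → outer ELSE → 49
call_id=6: agent='A4' → outer ELSE → 49
call_id=7: agent='A6' → outer ELSE → 49
call_id=8: agent='A3' → outer ELSE → 49
call_id=9: agent='A1' → inner[ELSE] → 44
call_id=10: agent='A1' → inner[ELSE] → 44
call_id=11: agent='A5' → outer ELSE → 49
call_id=12: agent='A2' → outer ELSE → 49
call_id=13: agent='A4' → outer ELSE → 49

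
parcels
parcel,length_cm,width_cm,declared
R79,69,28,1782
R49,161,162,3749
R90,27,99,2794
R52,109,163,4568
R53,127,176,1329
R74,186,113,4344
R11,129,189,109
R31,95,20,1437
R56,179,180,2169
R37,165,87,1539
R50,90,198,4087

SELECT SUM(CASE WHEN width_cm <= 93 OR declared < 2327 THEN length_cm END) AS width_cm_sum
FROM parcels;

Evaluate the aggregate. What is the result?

parcel=R79: ✓ → 69
parcel=R49: ✗
parcel=R90: ✗
parcel=R52: ✗
parcel=R53: ✓ → 127
parcel=R74: ✗
parcel=R11: ✓ → 129
parcel=R31: ✓ → 95
parcel=R56: ✓ → 179
parcel=R37: ✓ → 165
parcel=R50: ✗
width_cm_sum = 69 + 127 + 129 + 95 + 179 + 165 = 764

764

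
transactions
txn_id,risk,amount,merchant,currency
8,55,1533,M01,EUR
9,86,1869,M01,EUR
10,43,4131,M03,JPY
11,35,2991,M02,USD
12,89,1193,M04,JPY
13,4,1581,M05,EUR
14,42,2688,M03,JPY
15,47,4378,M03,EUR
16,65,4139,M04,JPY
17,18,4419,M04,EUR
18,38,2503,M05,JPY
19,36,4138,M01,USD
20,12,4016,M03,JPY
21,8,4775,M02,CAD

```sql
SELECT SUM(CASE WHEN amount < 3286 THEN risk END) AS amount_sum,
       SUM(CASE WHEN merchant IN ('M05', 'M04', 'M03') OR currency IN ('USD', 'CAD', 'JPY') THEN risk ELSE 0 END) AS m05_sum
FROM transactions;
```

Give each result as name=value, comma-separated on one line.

amount_sum=349, m05_sum=437

[amount_sum: amount < 3286]
txn_id=8: ✓ → 55
txn_id=9: ✓ → 86
txn_id=10: ✗
txn_id=11: ✓ → 35
txn_id=12: ✓ → 89
txn_id=13: ✓ → 4
txn_id=14: ✓ → 42
txn_id=15: ✗
txn_id=16: ✗
txn_id=17: ✗
txn_id=18: ✓ → 38
txn_id=19: ✗
txn_id=20: ✗
txn_id=21: ✗
amount_sum = 55 + 86 + 35 + 89 + 4 + 42 + 38 = 349
—
[m05_sum: merchant IN ('M05', 'M04', 'M03') OR currency IN ('USD', 'CAD', 'JPY')]
txn_id=8: ✗
txn_id=9: ✗
txn_id=10: ✓ → 43
txn_id=11: ✓ → 35
txn_id=12: ✓ → 89
txn_id=13: ✓ → 4
txn_id=14: ✓ → 42
txn_id=15: ✓ → 47
txn_id=16: ✓ → 65
txn_id=17: ✓ → 18
txn_id=18: ✓ → 38
txn_id=19: ✓ → 36
txn_id=20: ✓ → 12
txn_id=21: ✓ → 8
m05_sum = 43 + 35 + 89 + 4 + 42 + 47 + 65 + 18 + 38 + 36 + 12 + 8 = 437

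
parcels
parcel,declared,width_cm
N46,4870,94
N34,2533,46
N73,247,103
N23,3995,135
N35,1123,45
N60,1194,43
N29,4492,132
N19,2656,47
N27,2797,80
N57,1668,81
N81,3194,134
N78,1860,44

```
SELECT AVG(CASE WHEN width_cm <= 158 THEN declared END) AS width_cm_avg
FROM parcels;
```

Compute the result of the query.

2552.4166666667

parcel=N46: ✓ → 4870
parcel=N34: ✓ → 2533
parcel=N73: ✓ → 247
parcel=N23: ✓ → 3995
parcel=N35: ✓ → 1123
parcel=N60: ✓ → 1194
parcel=N29: ✓ → 4492
parcel=N19: ✓ → 2656
parcel=N27: ✓ → 2797
parcel=N57: ✓ → 1668
parcel=N81: ✓ → 3194
parcel=N78: ✓ → 1860
width_cm_avg = (4870 + 2533 + 247 + 3995 + 1123 + 1194 + 4492 + 2656 + 2797 + 1668 + 3194 + 1860) / 12 = 2552.4166666667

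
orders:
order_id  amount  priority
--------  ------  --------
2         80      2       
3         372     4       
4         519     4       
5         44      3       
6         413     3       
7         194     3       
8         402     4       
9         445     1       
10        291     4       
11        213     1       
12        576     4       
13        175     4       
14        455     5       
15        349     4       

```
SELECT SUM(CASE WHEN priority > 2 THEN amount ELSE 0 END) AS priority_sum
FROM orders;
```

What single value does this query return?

order_id=2: ✗
order_id=3: ✓ → 372
order_id=4: ✓ → 519
order_id=5: ✓ → 44
order_id=6: ✓ → 413
order_id=7: ✓ → 194
order_id=8: ✓ → 402
order_id=9: ✗
order_id=10: ✓ → 291
order_id=11: ✗
order_id=12: ✓ → 576
order_id=13: ✓ → 175
order_id=14: ✓ → 455
order_id=15: ✓ → 349
priority_sum = 372 + 519 + 44 + 413 + 194 + 402 + 291 + 576 + 175 + 455 + 349 = 3790

3790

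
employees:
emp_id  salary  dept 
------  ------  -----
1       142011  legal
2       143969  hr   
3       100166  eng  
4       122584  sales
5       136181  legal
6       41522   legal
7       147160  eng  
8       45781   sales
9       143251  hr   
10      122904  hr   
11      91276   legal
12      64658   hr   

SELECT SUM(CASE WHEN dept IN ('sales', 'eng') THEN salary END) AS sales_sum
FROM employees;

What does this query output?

emp_id=1: ✗
emp_id=2: ✗
emp_id=3: ✓ → 100166
emp_id=4: ✓ → 122584
emp_id=5: ✗
emp_id=6: ✗
emp_id=7: ✓ → 147160
emp_id=8: ✓ → 45781
emp_id=9: ✗
emp_id=10: ✗
emp_id=11: ✗
emp_id=12: ✗
sales_sum = 100166 + 122584 + 147160 + 45781 = 415691

415691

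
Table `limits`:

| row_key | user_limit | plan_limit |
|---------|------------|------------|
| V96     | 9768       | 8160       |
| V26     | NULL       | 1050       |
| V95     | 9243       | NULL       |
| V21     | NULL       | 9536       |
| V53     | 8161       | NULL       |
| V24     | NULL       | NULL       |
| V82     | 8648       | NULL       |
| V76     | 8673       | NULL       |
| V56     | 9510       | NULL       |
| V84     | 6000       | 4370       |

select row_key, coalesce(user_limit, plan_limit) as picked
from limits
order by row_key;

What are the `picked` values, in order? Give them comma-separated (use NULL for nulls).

9536, NULL, 1050, 8161, 9510, 8673, 8648, 6000, 9243, 9768

row_key=V21: user_limit=NULL, plan_limit=9536 → 9536
row_key=V24: user_limit=NULL, plan_limit=NULL (all NULL) → NULL
row_key=V26: user_limit=NULL, plan_limit=1050 → 1050
row_key=V53: user_limit=8161 → 8161
row_key=V56: user_limit=9510 → 9510
row_key=V76: user_limit=8673 → 8673
row_key=V82: user_limit=8648 → 8648
row_key=V84: user_limit=6000 → 6000
row_key=V95: user_limit=9243 → 9243
row_key=V96: user_limit=9768 → 9768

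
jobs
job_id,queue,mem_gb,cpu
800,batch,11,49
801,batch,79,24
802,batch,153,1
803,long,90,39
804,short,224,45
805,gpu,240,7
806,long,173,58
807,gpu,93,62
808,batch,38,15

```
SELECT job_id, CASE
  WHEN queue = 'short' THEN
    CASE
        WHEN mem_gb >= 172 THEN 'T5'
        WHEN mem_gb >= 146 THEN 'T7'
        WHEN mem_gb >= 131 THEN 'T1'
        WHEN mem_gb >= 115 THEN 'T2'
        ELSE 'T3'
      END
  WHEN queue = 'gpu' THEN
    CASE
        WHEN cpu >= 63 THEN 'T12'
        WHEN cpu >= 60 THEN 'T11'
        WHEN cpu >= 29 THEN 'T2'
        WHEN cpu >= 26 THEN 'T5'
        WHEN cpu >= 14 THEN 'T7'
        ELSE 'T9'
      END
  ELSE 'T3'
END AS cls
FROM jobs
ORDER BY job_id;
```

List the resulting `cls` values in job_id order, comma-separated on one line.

T3, T3, T3, T3, T5, T9, T3, T11, T3

job_id=800: queue='batch' → outer ELSE → T3
job_id=801: queue='batch' → outer ELSE → T3
job_id=802: queue='batch' → outer ELSE → T3
job_id=803: queue='long' → outer ELSE → T3
job_id=804: queue='short' → inner[mem_gb >= 172] → T5
job_id=805: queue='gpu' → inner[ELSE] → T9
job_id=806: queue='long' → outer ELSE → T3
job_id=807: queue='gpu' → inner[cpu >= 60] → T11
job_id=808: queue='batch' → outer ELSE → T3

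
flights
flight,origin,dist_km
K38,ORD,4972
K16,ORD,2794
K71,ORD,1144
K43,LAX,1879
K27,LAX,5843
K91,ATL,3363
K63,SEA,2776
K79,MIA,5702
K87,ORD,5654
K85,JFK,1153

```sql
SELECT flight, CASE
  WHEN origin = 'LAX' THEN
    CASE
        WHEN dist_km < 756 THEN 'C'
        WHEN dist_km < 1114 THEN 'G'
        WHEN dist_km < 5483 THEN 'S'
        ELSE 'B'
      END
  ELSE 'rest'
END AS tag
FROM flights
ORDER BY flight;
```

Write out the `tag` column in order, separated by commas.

rest, B, rest, S, rest, rest, rest, rest, rest, rest

flight=K16: origin='ORD' → outer ELSE → rest
flight=K27: origin='LAX' → inner[ELSE] → B
flight=K38: origin='ORD' → outer ELSE → rest
flight=K43: origin='LAX' → inner[dist_km < 5483] → S
flight=K63: origin='SEA' → outer ELSE → rest
flight=K71: origin='ORD' → outer ELSE → rest
flight=K79: origin='MIA' → outer ELSE → rest
flight=K85: origin='JFK' → outer ELSE → rest
flight=K87: origin='ORD' → outer ELSE → rest
flight=K91: origin='ATL' → outer ELSE → rest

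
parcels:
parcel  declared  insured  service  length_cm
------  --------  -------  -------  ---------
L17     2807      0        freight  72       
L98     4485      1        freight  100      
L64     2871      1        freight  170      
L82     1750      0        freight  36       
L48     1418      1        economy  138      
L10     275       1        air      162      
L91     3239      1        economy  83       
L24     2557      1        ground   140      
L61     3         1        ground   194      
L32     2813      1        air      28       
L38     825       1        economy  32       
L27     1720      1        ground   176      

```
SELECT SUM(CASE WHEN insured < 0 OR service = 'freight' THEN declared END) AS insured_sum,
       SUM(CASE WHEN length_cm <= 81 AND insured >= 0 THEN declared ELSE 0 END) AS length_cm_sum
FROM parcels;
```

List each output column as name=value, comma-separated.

[insured_sum: insured < 0 OR service = 'freight']
parcel=L17: ✓ → 2807
parcel=L98: ✓ → 4485
parcel=L64: ✓ → 2871
parcel=L82: ✓ → 1750
parcel=L48: ✗
parcel=L10: ✗
parcel=L91: ✗
parcel=L24: ✗
parcel=L61: ✗
parcel=L32: ✗
parcel=L38: ✗
parcel=L27: ✗
insured_sum = 2807 + 4485 + 2871 + 1750 = 11913
—
[length_cm_sum: length_cm <= 81 AND insured >= 0]
parcel=L17: ✓ → 2807
parcel=L98: ✗
parcel=L64: ✗
parcel=L82: ✓ → 1750
parcel=L48: ✗
parcel=L10: ✗
parcel=L91: ✗
parcel=L24: ✗
parcel=L61: ✗
parcel=L32: ✓ → 2813
parcel=L38: ✓ → 825
parcel=L27: ✗
length_cm_sum = 2807 + 1750 + 2813 + 825 = 8195

insured_sum=11913, length_cm_sum=8195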